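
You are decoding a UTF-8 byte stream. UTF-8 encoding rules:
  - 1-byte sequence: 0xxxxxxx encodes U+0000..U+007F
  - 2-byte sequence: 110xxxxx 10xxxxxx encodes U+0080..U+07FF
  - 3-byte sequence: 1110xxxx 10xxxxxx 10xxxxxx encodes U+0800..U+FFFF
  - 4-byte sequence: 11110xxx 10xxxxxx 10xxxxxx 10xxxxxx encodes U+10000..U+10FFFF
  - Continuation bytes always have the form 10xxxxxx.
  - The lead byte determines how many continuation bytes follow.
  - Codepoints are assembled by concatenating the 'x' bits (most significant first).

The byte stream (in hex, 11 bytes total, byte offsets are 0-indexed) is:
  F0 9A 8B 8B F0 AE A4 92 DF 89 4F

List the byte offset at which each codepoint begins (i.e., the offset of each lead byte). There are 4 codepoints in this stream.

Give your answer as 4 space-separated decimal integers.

Answer: 0 4 8 10

Derivation:
Byte[0]=F0: 4-byte lead, need 3 cont bytes. acc=0x0
Byte[1]=9A: continuation. acc=(acc<<6)|0x1A=0x1A
Byte[2]=8B: continuation. acc=(acc<<6)|0x0B=0x68B
Byte[3]=8B: continuation. acc=(acc<<6)|0x0B=0x1A2CB
Completed: cp=U+1A2CB (starts at byte 0)
Byte[4]=F0: 4-byte lead, need 3 cont bytes. acc=0x0
Byte[5]=AE: continuation. acc=(acc<<6)|0x2E=0x2E
Byte[6]=A4: continuation. acc=(acc<<6)|0x24=0xBA4
Byte[7]=92: continuation. acc=(acc<<6)|0x12=0x2E912
Completed: cp=U+2E912 (starts at byte 4)
Byte[8]=DF: 2-byte lead, need 1 cont bytes. acc=0x1F
Byte[9]=89: continuation. acc=(acc<<6)|0x09=0x7C9
Completed: cp=U+07C9 (starts at byte 8)
Byte[10]=4F: 1-byte ASCII. cp=U+004F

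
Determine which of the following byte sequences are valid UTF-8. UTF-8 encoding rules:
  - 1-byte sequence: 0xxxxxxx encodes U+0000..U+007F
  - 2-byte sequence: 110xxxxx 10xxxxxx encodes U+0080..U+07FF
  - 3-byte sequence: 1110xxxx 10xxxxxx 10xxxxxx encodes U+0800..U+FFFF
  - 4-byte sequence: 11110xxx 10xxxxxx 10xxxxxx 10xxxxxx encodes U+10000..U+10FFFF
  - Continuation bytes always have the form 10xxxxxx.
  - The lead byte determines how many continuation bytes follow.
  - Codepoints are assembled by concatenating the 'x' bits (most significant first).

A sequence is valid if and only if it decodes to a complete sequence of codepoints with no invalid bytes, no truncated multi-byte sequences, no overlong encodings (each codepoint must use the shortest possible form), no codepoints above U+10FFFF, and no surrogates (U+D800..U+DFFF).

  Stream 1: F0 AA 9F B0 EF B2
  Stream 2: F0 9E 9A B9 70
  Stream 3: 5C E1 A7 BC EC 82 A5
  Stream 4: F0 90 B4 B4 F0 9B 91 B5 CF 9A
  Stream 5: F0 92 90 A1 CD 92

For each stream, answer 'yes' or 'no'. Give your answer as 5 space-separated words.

Answer: no yes yes yes yes

Derivation:
Stream 1: error at byte offset 6. INVALID
Stream 2: decodes cleanly. VALID
Stream 3: decodes cleanly. VALID
Stream 4: decodes cleanly. VALID
Stream 5: decodes cleanly. VALID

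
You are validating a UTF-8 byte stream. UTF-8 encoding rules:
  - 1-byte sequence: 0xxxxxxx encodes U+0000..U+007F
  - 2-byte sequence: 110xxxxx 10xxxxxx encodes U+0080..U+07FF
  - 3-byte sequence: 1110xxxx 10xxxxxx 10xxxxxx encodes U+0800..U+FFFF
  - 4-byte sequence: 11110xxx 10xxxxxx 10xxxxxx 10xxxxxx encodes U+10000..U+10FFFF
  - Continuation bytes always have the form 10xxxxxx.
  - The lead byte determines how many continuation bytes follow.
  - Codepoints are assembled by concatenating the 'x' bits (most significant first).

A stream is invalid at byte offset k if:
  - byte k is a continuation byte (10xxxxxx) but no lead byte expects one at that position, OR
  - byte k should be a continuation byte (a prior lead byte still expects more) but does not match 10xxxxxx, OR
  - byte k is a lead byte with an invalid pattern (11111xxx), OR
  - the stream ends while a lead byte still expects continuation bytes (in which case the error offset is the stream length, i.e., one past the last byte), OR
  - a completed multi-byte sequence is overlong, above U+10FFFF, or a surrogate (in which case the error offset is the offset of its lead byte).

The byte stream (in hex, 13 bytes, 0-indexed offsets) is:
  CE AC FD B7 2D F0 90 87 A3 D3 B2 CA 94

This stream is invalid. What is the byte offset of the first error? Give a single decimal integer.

Byte[0]=CE: 2-byte lead, need 1 cont bytes. acc=0xE
Byte[1]=AC: continuation. acc=(acc<<6)|0x2C=0x3AC
Completed: cp=U+03AC (starts at byte 0)
Byte[2]=FD: INVALID lead byte (not 0xxx/110x/1110/11110)

Answer: 2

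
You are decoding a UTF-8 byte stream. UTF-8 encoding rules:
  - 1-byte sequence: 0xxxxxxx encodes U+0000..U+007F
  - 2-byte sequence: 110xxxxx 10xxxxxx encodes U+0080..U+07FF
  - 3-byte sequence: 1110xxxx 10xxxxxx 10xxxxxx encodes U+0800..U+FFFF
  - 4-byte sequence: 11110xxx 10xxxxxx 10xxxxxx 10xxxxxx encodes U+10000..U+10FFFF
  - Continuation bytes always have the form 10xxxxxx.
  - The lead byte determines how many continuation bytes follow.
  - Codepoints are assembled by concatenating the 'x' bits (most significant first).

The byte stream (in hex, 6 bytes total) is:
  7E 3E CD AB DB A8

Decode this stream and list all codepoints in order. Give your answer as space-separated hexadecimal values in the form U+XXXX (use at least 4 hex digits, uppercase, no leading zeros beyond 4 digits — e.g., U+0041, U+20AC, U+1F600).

Byte[0]=7E: 1-byte ASCII. cp=U+007E
Byte[1]=3E: 1-byte ASCII. cp=U+003E
Byte[2]=CD: 2-byte lead, need 1 cont bytes. acc=0xD
Byte[3]=AB: continuation. acc=(acc<<6)|0x2B=0x36B
Completed: cp=U+036B (starts at byte 2)
Byte[4]=DB: 2-byte lead, need 1 cont bytes. acc=0x1B
Byte[5]=A8: continuation. acc=(acc<<6)|0x28=0x6E8
Completed: cp=U+06E8 (starts at byte 4)

Answer: U+007E U+003E U+036B U+06E8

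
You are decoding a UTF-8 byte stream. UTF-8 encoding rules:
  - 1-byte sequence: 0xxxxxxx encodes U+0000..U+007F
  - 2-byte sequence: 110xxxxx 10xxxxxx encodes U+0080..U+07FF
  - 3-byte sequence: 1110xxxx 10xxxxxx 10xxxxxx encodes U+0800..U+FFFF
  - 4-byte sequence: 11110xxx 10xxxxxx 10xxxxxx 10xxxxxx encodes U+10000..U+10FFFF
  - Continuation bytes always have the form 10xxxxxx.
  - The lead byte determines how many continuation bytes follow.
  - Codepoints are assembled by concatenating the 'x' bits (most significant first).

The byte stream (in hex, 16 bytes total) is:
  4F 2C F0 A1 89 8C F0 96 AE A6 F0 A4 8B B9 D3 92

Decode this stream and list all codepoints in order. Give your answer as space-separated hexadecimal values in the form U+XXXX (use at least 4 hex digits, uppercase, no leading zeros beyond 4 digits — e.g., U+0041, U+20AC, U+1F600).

Answer: U+004F U+002C U+2124C U+16BA6 U+242F9 U+04D2

Derivation:
Byte[0]=4F: 1-byte ASCII. cp=U+004F
Byte[1]=2C: 1-byte ASCII. cp=U+002C
Byte[2]=F0: 4-byte lead, need 3 cont bytes. acc=0x0
Byte[3]=A1: continuation. acc=(acc<<6)|0x21=0x21
Byte[4]=89: continuation. acc=(acc<<6)|0x09=0x849
Byte[5]=8C: continuation. acc=(acc<<6)|0x0C=0x2124C
Completed: cp=U+2124C (starts at byte 2)
Byte[6]=F0: 4-byte lead, need 3 cont bytes. acc=0x0
Byte[7]=96: continuation. acc=(acc<<6)|0x16=0x16
Byte[8]=AE: continuation. acc=(acc<<6)|0x2E=0x5AE
Byte[9]=A6: continuation. acc=(acc<<6)|0x26=0x16BA6
Completed: cp=U+16BA6 (starts at byte 6)
Byte[10]=F0: 4-byte lead, need 3 cont bytes. acc=0x0
Byte[11]=A4: continuation. acc=(acc<<6)|0x24=0x24
Byte[12]=8B: continuation. acc=(acc<<6)|0x0B=0x90B
Byte[13]=B9: continuation. acc=(acc<<6)|0x39=0x242F9
Completed: cp=U+242F9 (starts at byte 10)
Byte[14]=D3: 2-byte lead, need 1 cont bytes. acc=0x13
Byte[15]=92: continuation. acc=(acc<<6)|0x12=0x4D2
Completed: cp=U+04D2 (starts at byte 14)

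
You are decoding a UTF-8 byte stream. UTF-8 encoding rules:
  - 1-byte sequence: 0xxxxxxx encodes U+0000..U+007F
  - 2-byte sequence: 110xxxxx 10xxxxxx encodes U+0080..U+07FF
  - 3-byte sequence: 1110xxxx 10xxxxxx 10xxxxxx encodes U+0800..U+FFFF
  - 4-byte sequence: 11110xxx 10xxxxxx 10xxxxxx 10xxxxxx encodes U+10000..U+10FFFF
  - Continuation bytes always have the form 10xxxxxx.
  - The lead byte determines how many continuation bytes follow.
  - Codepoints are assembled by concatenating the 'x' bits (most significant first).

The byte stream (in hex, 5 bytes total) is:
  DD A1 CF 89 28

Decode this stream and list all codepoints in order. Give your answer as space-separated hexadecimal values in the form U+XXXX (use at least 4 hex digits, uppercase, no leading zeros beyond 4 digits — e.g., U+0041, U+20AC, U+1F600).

Byte[0]=DD: 2-byte lead, need 1 cont bytes. acc=0x1D
Byte[1]=A1: continuation. acc=(acc<<6)|0x21=0x761
Completed: cp=U+0761 (starts at byte 0)
Byte[2]=CF: 2-byte lead, need 1 cont bytes. acc=0xF
Byte[3]=89: continuation. acc=(acc<<6)|0x09=0x3C9
Completed: cp=U+03C9 (starts at byte 2)
Byte[4]=28: 1-byte ASCII. cp=U+0028

Answer: U+0761 U+03C9 U+0028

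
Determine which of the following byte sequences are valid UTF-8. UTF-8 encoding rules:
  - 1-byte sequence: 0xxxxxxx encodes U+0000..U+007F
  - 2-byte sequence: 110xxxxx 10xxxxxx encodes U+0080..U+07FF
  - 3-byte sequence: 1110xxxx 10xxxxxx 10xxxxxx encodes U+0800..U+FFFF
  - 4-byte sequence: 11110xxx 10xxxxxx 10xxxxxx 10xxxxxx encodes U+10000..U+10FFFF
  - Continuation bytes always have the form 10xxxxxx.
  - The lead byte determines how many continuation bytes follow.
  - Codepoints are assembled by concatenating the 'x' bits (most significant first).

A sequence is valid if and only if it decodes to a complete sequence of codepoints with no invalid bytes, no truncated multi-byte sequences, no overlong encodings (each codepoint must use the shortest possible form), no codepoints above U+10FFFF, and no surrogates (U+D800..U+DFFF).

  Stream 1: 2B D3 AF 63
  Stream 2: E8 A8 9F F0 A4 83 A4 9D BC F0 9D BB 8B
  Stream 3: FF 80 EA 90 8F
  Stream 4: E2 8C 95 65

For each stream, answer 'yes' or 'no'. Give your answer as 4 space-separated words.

Stream 1: decodes cleanly. VALID
Stream 2: error at byte offset 7. INVALID
Stream 3: error at byte offset 0. INVALID
Stream 4: decodes cleanly. VALID

Answer: yes no no yes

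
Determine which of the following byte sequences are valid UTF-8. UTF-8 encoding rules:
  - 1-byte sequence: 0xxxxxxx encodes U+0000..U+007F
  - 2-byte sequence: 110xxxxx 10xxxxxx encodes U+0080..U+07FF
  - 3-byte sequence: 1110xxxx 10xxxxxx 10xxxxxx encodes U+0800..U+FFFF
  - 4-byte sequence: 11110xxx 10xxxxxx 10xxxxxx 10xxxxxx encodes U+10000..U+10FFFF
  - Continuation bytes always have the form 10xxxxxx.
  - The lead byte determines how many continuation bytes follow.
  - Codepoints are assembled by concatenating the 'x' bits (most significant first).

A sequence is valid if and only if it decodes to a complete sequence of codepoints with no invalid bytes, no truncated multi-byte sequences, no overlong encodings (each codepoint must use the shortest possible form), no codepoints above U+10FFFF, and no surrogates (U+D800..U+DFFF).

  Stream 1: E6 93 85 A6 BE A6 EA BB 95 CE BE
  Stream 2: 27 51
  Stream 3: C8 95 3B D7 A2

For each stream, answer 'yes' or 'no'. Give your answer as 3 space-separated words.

Answer: no yes yes

Derivation:
Stream 1: error at byte offset 3. INVALID
Stream 2: decodes cleanly. VALID
Stream 3: decodes cleanly. VALID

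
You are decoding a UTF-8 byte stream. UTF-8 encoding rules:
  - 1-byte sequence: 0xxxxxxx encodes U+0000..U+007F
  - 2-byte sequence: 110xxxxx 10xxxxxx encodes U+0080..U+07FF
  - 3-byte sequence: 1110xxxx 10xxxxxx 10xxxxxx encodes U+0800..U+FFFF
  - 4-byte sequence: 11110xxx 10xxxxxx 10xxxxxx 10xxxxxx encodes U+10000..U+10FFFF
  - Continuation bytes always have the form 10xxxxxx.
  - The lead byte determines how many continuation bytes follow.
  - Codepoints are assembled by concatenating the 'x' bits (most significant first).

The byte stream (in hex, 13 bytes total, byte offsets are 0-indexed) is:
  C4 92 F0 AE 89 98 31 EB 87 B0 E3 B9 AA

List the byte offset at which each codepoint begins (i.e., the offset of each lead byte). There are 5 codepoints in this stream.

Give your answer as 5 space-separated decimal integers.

Byte[0]=C4: 2-byte lead, need 1 cont bytes. acc=0x4
Byte[1]=92: continuation. acc=(acc<<6)|0x12=0x112
Completed: cp=U+0112 (starts at byte 0)
Byte[2]=F0: 4-byte lead, need 3 cont bytes. acc=0x0
Byte[3]=AE: continuation. acc=(acc<<6)|0x2E=0x2E
Byte[4]=89: continuation. acc=(acc<<6)|0x09=0xB89
Byte[5]=98: continuation. acc=(acc<<6)|0x18=0x2E258
Completed: cp=U+2E258 (starts at byte 2)
Byte[6]=31: 1-byte ASCII. cp=U+0031
Byte[7]=EB: 3-byte lead, need 2 cont bytes. acc=0xB
Byte[8]=87: continuation. acc=(acc<<6)|0x07=0x2C7
Byte[9]=B0: continuation. acc=(acc<<6)|0x30=0xB1F0
Completed: cp=U+B1F0 (starts at byte 7)
Byte[10]=E3: 3-byte lead, need 2 cont bytes. acc=0x3
Byte[11]=B9: continuation. acc=(acc<<6)|0x39=0xF9
Byte[12]=AA: continuation. acc=(acc<<6)|0x2A=0x3E6A
Completed: cp=U+3E6A (starts at byte 10)

Answer: 0 2 6 7 10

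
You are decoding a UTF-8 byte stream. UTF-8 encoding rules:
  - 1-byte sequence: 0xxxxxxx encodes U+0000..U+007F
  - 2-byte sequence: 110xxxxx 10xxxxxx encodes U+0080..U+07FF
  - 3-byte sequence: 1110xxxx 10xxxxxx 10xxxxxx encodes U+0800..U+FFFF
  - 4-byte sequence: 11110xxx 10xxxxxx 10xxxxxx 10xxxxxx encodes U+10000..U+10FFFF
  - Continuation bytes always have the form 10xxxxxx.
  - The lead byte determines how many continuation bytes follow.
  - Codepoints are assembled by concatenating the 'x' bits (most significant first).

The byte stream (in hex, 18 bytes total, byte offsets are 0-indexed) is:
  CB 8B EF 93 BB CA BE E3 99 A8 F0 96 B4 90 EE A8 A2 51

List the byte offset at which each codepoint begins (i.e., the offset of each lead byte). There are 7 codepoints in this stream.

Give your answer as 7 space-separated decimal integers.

Answer: 0 2 5 7 10 14 17

Derivation:
Byte[0]=CB: 2-byte lead, need 1 cont bytes. acc=0xB
Byte[1]=8B: continuation. acc=(acc<<6)|0x0B=0x2CB
Completed: cp=U+02CB (starts at byte 0)
Byte[2]=EF: 3-byte lead, need 2 cont bytes. acc=0xF
Byte[3]=93: continuation. acc=(acc<<6)|0x13=0x3D3
Byte[4]=BB: continuation. acc=(acc<<6)|0x3B=0xF4FB
Completed: cp=U+F4FB (starts at byte 2)
Byte[5]=CA: 2-byte lead, need 1 cont bytes. acc=0xA
Byte[6]=BE: continuation. acc=(acc<<6)|0x3E=0x2BE
Completed: cp=U+02BE (starts at byte 5)
Byte[7]=E3: 3-byte lead, need 2 cont bytes. acc=0x3
Byte[8]=99: continuation. acc=(acc<<6)|0x19=0xD9
Byte[9]=A8: continuation. acc=(acc<<6)|0x28=0x3668
Completed: cp=U+3668 (starts at byte 7)
Byte[10]=F0: 4-byte lead, need 3 cont bytes. acc=0x0
Byte[11]=96: continuation. acc=(acc<<6)|0x16=0x16
Byte[12]=B4: continuation. acc=(acc<<6)|0x34=0x5B4
Byte[13]=90: continuation. acc=(acc<<6)|0x10=0x16D10
Completed: cp=U+16D10 (starts at byte 10)
Byte[14]=EE: 3-byte lead, need 2 cont bytes. acc=0xE
Byte[15]=A8: continuation. acc=(acc<<6)|0x28=0x3A8
Byte[16]=A2: continuation. acc=(acc<<6)|0x22=0xEA22
Completed: cp=U+EA22 (starts at byte 14)
Byte[17]=51: 1-byte ASCII. cp=U+0051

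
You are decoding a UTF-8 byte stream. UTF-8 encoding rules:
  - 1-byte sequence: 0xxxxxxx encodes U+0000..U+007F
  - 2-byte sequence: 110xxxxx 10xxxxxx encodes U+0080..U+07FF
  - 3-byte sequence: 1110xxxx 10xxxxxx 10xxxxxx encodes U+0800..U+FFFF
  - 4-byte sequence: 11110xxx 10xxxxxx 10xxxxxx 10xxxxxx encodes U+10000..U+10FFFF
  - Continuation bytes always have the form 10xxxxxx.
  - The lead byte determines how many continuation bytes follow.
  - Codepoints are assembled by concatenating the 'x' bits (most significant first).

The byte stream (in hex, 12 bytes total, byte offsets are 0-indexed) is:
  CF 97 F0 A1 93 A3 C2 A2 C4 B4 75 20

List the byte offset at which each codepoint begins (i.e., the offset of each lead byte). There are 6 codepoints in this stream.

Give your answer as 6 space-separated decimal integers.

Answer: 0 2 6 8 10 11

Derivation:
Byte[0]=CF: 2-byte lead, need 1 cont bytes. acc=0xF
Byte[1]=97: continuation. acc=(acc<<6)|0x17=0x3D7
Completed: cp=U+03D7 (starts at byte 0)
Byte[2]=F0: 4-byte lead, need 3 cont bytes. acc=0x0
Byte[3]=A1: continuation. acc=(acc<<6)|0x21=0x21
Byte[4]=93: continuation. acc=(acc<<6)|0x13=0x853
Byte[5]=A3: continuation. acc=(acc<<6)|0x23=0x214E3
Completed: cp=U+214E3 (starts at byte 2)
Byte[6]=C2: 2-byte lead, need 1 cont bytes. acc=0x2
Byte[7]=A2: continuation. acc=(acc<<6)|0x22=0xA2
Completed: cp=U+00A2 (starts at byte 6)
Byte[8]=C4: 2-byte lead, need 1 cont bytes. acc=0x4
Byte[9]=B4: continuation. acc=(acc<<6)|0x34=0x134
Completed: cp=U+0134 (starts at byte 8)
Byte[10]=75: 1-byte ASCII. cp=U+0075
Byte[11]=20: 1-byte ASCII. cp=U+0020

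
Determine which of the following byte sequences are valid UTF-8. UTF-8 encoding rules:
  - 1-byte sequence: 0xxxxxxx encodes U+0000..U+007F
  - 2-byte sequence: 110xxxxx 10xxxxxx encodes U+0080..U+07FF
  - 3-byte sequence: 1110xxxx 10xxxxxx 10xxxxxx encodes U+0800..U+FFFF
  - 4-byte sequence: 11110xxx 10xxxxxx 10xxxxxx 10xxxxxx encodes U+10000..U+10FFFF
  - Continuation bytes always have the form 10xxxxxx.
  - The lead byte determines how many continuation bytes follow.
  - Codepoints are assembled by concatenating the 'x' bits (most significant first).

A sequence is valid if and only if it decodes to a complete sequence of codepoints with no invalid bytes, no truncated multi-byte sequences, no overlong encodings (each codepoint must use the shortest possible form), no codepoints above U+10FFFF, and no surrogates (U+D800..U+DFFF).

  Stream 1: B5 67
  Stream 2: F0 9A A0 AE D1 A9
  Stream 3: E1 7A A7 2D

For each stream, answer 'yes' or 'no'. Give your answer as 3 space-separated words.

Stream 1: error at byte offset 0. INVALID
Stream 2: decodes cleanly. VALID
Stream 3: error at byte offset 1. INVALID

Answer: no yes no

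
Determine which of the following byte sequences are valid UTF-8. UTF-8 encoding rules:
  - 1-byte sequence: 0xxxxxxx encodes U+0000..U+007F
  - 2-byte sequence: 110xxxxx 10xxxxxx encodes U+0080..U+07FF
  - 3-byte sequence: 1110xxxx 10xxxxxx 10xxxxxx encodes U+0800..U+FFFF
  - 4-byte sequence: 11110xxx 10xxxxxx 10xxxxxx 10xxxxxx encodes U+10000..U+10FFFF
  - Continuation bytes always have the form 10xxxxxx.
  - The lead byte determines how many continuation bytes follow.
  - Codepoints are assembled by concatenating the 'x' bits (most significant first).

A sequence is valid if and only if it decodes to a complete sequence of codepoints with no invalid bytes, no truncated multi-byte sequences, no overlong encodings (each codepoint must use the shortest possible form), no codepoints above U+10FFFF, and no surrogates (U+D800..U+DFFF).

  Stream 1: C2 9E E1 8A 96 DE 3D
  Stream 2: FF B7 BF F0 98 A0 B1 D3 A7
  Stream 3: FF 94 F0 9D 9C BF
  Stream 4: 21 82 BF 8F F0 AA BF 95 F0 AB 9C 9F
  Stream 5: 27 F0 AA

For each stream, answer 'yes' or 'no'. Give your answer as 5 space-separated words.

Answer: no no no no no

Derivation:
Stream 1: error at byte offset 6. INVALID
Stream 2: error at byte offset 0. INVALID
Stream 3: error at byte offset 0. INVALID
Stream 4: error at byte offset 1. INVALID
Stream 5: error at byte offset 3. INVALID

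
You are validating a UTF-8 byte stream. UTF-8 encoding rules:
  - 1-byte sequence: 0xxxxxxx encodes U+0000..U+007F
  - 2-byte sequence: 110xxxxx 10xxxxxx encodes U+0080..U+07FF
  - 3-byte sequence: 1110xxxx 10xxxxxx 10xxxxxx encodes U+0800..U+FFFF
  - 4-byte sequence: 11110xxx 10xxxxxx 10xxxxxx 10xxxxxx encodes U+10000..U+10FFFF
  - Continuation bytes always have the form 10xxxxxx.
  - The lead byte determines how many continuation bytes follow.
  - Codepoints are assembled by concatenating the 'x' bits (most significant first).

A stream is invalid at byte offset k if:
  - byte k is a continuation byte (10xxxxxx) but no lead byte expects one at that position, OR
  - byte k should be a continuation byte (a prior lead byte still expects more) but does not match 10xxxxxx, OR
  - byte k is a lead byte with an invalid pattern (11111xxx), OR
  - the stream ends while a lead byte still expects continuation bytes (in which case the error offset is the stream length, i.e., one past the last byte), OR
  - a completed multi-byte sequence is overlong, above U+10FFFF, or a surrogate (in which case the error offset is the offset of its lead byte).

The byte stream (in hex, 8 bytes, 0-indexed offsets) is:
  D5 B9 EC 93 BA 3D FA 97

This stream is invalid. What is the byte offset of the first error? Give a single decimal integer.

Byte[0]=D5: 2-byte lead, need 1 cont bytes. acc=0x15
Byte[1]=B9: continuation. acc=(acc<<6)|0x39=0x579
Completed: cp=U+0579 (starts at byte 0)
Byte[2]=EC: 3-byte lead, need 2 cont bytes. acc=0xC
Byte[3]=93: continuation. acc=(acc<<6)|0x13=0x313
Byte[4]=BA: continuation. acc=(acc<<6)|0x3A=0xC4FA
Completed: cp=U+C4FA (starts at byte 2)
Byte[5]=3D: 1-byte ASCII. cp=U+003D
Byte[6]=FA: INVALID lead byte (not 0xxx/110x/1110/11110)

Answer: 6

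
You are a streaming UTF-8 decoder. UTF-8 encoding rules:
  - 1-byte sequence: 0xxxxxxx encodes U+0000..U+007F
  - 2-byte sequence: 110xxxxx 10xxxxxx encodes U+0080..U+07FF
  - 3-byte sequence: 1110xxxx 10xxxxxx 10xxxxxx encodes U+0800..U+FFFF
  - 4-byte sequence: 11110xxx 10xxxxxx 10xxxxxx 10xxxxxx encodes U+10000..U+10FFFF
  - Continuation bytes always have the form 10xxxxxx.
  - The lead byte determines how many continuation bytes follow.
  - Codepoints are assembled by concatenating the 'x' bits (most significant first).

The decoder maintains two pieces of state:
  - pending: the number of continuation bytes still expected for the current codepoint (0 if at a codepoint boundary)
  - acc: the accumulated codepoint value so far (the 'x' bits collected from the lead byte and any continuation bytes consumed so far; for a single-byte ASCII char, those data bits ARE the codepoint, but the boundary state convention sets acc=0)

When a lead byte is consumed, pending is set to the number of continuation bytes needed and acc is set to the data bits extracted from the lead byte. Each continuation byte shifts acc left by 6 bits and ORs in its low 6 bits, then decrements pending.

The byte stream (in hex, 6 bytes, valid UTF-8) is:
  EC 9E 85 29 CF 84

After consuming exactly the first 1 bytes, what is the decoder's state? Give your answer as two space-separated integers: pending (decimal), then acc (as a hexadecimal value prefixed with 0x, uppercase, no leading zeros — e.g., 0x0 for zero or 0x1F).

Byte[0]=EC: 3-byte lead. pending=2, acc=0xC

Answer: 2 0xC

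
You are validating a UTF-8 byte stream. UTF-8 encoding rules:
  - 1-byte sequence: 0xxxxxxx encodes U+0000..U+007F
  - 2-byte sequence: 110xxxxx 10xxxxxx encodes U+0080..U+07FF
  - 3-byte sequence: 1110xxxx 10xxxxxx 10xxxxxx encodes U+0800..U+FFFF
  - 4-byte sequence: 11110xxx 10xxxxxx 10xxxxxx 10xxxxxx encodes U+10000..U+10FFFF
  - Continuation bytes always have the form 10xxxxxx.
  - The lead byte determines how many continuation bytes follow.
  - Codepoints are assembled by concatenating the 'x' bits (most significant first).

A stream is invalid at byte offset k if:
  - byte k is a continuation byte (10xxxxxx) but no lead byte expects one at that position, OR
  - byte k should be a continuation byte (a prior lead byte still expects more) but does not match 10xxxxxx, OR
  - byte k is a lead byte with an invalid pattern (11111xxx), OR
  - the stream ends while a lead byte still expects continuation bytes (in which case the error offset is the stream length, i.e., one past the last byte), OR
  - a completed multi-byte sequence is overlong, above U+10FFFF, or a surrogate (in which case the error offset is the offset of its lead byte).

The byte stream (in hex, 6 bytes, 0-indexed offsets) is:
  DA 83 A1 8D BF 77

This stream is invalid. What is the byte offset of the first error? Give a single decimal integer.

Answer: 2

Derivation:
Byte[0]=DA: 2-byte lead, need 1 cont bytes. acc=0x1A
Byte[1]=83: continuation. acc=(acc<<6)|0x03=0x683
Completed: cp=U+0683 (starts at byte 0)
Byte[2]=A1: INVALID lead byte (not 0xxx/110x/1110/11110)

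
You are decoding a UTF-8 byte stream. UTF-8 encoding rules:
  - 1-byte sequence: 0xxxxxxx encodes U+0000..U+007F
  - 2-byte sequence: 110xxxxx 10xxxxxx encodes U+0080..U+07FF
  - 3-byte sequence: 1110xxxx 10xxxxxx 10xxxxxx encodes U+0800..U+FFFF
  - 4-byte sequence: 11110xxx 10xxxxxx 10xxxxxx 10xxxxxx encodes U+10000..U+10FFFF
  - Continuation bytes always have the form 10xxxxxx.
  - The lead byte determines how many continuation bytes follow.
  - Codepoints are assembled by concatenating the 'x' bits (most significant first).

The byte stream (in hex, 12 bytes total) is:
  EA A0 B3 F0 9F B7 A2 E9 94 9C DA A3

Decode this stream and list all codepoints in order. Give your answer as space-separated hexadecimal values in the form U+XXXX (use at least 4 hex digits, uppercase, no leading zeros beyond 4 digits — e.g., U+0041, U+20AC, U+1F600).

Byte[0]=EA: 3-byte lead, need 2 cont bytes. acc=0xA
Byte[1]=A0: continuation. acc=(acc<<6)|0x20=0x2A0
Byte[2]=B3: continuation. acc=(acc<<6)|0x33=0xA833
Completed: cp=U+A833 (starts at byte 0)
Byte[3]=F0: 4-byte lead, need 3 cont bytes. acc=0x0
Byte[4]=9F: continuation. acc=(acc<<6)|0x1F=0x1F
Byte[5]=B7: continuation. acc=(acc<<6)|0x37=0x7F7
Byte[6]=A2: continuation. acc=(acc<<6)|0x22=0x1FDE2
Completed: cp=U+1FDE2 (starts at byte 3)
Byte[7]=E9: 3-byte lead, need 2 cont bytes. acc=0x9
Byte[8]=94: continuation. acc=(acc<<6)|0x14=0x254
Byte[9]=9C: continuation. acc=(acc<<6)|0x1C=0x951C
Completed: cp=U+951C (starts at byte 7)
Byte[10]=DA: 2-byte lead, need 1 cont bytes. acc=0x1A
Byte[11]=A3: continuation. acc=(acc<<6)|0x23=0x6A3
Completed: cp=U+06A3 (starts at byte 10)

Answer: U+A833 U+1FDE2 U+951C U+06A3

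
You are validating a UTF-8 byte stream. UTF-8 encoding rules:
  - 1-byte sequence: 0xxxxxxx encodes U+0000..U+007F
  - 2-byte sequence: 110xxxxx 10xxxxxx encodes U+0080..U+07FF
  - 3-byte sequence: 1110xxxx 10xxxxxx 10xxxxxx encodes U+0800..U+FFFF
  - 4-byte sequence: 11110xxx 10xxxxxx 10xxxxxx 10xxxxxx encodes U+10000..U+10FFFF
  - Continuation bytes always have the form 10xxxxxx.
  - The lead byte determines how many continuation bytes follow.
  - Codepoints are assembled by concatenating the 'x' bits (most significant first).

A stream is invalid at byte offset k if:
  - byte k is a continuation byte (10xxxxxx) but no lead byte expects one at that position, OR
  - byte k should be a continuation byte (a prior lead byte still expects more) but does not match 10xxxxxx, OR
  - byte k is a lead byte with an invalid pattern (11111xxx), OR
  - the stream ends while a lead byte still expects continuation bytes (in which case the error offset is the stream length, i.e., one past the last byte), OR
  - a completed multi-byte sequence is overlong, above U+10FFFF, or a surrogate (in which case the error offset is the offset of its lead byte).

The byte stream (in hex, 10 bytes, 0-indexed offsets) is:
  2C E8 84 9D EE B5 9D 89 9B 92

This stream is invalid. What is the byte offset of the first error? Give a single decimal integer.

Answer: 7

Derivation:
Byte[0]=2C: 1-byte ASCII. cp=U+002C
Byte[1]=E8: 3-byte lead, need 2 cont bytes. acc=0x8
Byte[2]=84: continuation. acc=(acc<<6)|0x04=0x204
Byte[3]=9D: continuation. acc=(acc<<6)|0x1D=0x811D
Completed: cp=U+811D (starts at byte 1)
Byte[4]=EE: 3-byte lead, need 2 cont bytes. acc=0xE
Byte[5]=B5: continuation. acc=(acc<<6)|0x35=0x3B5
Byte[6]=9D: continuation. acc=(acc<<6)|0x1D=0xED5D
Completed: cp=U+ED5D (starts at byte 4)
Byte[7]=89: INVALID lead byte (not 0xxx/110x/1110/11110)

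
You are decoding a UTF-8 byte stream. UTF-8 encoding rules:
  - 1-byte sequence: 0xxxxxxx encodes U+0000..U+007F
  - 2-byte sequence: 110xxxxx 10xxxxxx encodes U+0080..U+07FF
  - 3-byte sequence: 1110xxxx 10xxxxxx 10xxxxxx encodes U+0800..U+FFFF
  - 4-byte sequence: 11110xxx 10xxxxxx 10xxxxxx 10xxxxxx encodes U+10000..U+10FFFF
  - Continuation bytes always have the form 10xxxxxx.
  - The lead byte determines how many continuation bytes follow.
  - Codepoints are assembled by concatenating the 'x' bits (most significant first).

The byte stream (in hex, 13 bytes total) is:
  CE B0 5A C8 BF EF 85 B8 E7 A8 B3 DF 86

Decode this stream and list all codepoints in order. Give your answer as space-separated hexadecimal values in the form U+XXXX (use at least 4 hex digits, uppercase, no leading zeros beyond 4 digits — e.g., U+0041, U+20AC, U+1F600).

Answer: U+03B0 U+005A U+023F U+F178 U+7A33 U+07C6

Derivation:
Byte[0]=CE: 2-byte lead, need 1 cont bytes. acc=0xE
Byte[1]=B0: continuation. acc=(acc<<6)|0x30=0x3B0
Completed: cp=U+03B0 (starts at byte 0)
Byte[2]=5A: 1-byte ASCII. cp=U+005A
Byte[3]=C8: 2-byte lead, need 1 cont bytes. acc=0x8
Byte[4]=BF: continuation. acc=(acc<<6)|0x3F=0x23F
Completed: cp=U+023F (starts at byte 3)
Byte[5]=EF: 3-byte lead, need 2 cont bytes. acc=0xF
Byte[6]=85: continuation. acc=(acc<<6)|0x05=0x3C5
Byte[7]=B8: continuation. acc=(acc<<6)|0x38=0xF178
Completed: cp=U+F178 (starts at byte 5)
Byte[8]=E7: 3-byte lead, need 2 cont bytes. acc=0x7
Byte[9]=A8: continuation. acc=(acc<<6)|0x28=0x1E8
Byte[10]=B3: continuation. acc=(acc<<6)|0x33=0x7A33
Completed: cp=U+7A33 (starts at byte 8)
Byte[11]=DF: 2-byte lead, need 1 cont bytes. acc=0x1F
Byte[12]=86: continuation. acc=(acc<<6)|0x06=0x7C6
Completed: cp=U+07C6 (starts at byte 11)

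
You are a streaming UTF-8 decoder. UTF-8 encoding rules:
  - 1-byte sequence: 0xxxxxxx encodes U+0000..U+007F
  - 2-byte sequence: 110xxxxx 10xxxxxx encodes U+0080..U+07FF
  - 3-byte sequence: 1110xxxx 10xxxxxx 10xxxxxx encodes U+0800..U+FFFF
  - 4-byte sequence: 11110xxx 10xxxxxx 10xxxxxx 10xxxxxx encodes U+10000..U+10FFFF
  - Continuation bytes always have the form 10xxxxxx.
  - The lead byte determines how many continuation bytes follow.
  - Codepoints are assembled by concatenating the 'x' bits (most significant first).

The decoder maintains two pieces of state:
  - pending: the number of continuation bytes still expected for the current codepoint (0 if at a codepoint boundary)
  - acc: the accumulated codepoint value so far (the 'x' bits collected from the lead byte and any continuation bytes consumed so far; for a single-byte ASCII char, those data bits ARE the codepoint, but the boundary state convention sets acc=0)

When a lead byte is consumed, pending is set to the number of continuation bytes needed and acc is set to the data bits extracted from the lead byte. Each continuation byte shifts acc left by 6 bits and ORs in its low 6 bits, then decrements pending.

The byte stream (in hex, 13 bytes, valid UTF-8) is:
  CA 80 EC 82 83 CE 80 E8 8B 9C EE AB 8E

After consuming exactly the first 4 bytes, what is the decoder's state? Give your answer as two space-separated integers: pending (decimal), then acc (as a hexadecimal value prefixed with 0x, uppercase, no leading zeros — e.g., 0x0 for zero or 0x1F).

Answer: 1 0x302

Derivation:
Byte[0]=CA: 2-byte lead. pending=1, acc=0xA
Byte[1]=80: continuation. acc=(acc<<6)|0x00=0x280, pending=0
Byte[2]=EC: 3-byte lead. pending=2, acc=0xC
Byte[3]=82: continuation. acc=(acc<<6)|0x02=0x302, pending=1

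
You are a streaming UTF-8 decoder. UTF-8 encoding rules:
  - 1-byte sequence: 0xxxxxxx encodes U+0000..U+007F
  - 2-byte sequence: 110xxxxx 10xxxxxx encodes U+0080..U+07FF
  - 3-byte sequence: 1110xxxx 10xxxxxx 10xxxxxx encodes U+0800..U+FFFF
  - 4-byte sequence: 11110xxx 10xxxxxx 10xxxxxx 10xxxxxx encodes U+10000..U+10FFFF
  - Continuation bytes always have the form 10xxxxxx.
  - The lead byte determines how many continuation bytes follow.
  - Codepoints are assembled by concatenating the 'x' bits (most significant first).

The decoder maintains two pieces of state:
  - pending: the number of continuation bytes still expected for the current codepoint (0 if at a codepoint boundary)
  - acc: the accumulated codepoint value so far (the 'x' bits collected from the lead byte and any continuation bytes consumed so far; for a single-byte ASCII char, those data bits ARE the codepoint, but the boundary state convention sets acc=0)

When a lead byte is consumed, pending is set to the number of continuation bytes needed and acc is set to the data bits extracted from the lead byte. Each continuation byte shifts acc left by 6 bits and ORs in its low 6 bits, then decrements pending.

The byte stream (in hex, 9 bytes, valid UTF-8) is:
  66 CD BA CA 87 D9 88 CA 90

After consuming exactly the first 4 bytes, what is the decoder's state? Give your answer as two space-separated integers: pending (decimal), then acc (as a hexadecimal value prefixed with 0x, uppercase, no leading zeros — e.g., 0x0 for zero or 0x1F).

Answer: 1 0xA

Derivation:
Byte[0]=66: 1-byte. pending=0, acc=0x0
Byte[1]=CD: 2-byte lead. pending=1, acc=0xD
Byte[2]=BA: continuation. acc=(acc<<6)|0x3A=0x37A, pending=0
Byte[3]=CA: 2-byte lead. pending=1, acc=0xA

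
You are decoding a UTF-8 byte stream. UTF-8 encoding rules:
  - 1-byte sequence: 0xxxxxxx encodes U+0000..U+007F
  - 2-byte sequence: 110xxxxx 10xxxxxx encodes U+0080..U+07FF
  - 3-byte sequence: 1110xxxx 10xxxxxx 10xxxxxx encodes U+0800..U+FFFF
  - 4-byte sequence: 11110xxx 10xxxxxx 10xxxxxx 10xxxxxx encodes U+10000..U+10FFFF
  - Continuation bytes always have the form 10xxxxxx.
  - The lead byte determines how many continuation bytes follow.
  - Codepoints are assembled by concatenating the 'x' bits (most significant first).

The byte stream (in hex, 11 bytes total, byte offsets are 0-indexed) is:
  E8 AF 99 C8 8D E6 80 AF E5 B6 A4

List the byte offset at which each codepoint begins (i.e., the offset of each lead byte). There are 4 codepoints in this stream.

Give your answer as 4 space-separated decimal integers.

Answer: 0 3 5 8

Derivation:
Byte[0]=E8: 3-byte lead, need 2 cont bytes. acc=0x8
Byte[1]=AF: continuation. acc=(acc<<6)|0x2F=0x22F
Byte[2]=99: continuation. acc=(acc<<6)|0x19=0x8BD9
Completed: cp=U+8BD9 (starts at byte 0)
Byte[3]=C8: 2-byte lead, need 1 cont bytes. acc=0x8
Byte[4]=8D: continuation. acc=(acc<<6)|0x0D=0x20D
Completed: cp=U+020D (starts at byte 3)
Byte[5]=E6: 3-byte lead, need 2 cont bytes. acc=0x6
Byte[6]=80: continuation. acc=(acc<<6)|0x00=0x180
Byte[7]=AF: continuation. acc=(acc<<6)|0x2F=0x602F
Completed: cp=U+602F (starts at byte 5)
Byte[8]=E5: 3-byte lead, need 2 cont bytes. acc=0x5
Byte[9]=B6: continuation. acc=(acc<<6)|0x36=0x176
Byte[10]=A4: continuation. acc=(acc<<6)|0x24=0x5DA4
Completed: cp=U+5DA4 (starts at byte 8)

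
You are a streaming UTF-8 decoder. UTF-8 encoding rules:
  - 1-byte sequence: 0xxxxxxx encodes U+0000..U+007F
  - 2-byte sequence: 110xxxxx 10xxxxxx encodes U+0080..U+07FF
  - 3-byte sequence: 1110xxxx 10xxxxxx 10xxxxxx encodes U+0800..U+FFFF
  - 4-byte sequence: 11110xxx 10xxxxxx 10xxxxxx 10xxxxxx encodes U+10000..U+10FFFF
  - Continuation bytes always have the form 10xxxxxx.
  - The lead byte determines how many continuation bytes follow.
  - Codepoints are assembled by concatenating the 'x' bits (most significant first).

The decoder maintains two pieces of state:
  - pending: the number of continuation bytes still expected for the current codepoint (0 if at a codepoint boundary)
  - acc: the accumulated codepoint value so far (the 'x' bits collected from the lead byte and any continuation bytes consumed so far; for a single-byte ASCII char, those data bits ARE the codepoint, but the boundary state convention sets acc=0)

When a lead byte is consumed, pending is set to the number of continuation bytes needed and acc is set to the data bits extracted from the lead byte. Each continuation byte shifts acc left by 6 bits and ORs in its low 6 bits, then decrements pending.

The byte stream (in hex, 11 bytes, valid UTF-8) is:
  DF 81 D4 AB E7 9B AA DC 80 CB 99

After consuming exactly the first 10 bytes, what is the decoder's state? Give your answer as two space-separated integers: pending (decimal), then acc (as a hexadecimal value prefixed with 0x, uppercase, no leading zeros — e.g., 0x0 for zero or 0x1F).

Byte[0]=DF: 2-byte lead. pending=1, acc=0x1F
Byte[1]=81: continuation. acc=(acc<<6)|0x01=0x7C1, pending=0
Byte[2]=D4: 2-byte lead. pending=1, acc=0x14
Byte[3]=AB: continuation. acc=(acc<<6)|0x2B=0x52B, pending=0
Byte[4]=E7: 3-byte lead. pending=2, acc=0x7
Byte[5]=9B: continuation. acc=(acc<<6)|0x1B=0x1DB, pending=1
Byte[6]=AA: continuation. acc=(acc<<6)|0x2A=0x76EA, pending=0
Byte[7]=DC: 2-byte lead. pending=1, acc=0x1C
Byte[8]=80: continuation. acc=(acc<<6)|0x00=0x700, pending=0
Byte[9]=CB: 2-byte lead. pending=1, acc=0xB

Answer: 1 0xB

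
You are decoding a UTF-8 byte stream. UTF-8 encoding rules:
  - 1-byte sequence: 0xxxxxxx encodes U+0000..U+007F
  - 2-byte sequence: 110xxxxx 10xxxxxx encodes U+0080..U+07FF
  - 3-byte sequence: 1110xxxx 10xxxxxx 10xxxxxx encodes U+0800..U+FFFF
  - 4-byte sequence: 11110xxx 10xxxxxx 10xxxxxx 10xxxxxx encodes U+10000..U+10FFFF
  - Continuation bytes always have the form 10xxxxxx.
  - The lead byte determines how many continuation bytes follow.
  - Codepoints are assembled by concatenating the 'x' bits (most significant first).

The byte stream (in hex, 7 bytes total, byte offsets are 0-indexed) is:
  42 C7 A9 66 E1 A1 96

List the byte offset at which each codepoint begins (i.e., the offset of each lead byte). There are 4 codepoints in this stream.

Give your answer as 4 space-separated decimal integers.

Byte[0]=42: 1-byte ASCII. cp=U+0042
Byte[1]=C7: 2-byte lead, need 1 cont bytes. acc=0x7
Byte[2]=A9: continuation. acc=(acc<<6)|0x29=0x1E9
Completed: cp=U+01E9 (starts at byte 1)
Byte[3]=66: 1-byte ASCII. cp=U+0066
Byte[4]=E1: 3-byte lead, need 2 cont bytes. acc=0x1
Byte[5]=A1: continuation. acc=(acc<<6)|0x21=0x61
Byte[6]=96: continuation. acc=(acc<<6)|0x16=0x1856
Completed: cp=U+1856 (starts at byte 4)

Answer: 0 1 3 4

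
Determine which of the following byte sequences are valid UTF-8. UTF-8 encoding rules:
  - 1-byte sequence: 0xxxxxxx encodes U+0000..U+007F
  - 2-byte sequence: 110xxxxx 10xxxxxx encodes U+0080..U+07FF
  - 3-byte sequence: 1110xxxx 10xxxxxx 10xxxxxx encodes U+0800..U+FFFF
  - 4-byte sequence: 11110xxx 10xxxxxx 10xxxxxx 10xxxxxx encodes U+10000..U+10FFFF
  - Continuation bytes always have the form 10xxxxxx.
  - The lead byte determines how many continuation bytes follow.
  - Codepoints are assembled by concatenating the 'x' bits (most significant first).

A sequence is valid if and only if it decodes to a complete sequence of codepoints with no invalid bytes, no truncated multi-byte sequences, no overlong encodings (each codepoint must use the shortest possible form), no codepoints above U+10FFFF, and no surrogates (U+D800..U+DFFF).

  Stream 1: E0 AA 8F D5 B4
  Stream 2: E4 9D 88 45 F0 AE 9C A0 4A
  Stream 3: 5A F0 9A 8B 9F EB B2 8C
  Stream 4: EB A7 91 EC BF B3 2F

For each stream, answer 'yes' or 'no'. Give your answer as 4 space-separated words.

Answer: yes yes yes yes

Derivation:
Stream 1: decodes cleanly. VALID
Stream 2: decodes cleanly. VALID
Stream 3: decodes cleanly. VALID
Stream 4: decodes cleanly. VALID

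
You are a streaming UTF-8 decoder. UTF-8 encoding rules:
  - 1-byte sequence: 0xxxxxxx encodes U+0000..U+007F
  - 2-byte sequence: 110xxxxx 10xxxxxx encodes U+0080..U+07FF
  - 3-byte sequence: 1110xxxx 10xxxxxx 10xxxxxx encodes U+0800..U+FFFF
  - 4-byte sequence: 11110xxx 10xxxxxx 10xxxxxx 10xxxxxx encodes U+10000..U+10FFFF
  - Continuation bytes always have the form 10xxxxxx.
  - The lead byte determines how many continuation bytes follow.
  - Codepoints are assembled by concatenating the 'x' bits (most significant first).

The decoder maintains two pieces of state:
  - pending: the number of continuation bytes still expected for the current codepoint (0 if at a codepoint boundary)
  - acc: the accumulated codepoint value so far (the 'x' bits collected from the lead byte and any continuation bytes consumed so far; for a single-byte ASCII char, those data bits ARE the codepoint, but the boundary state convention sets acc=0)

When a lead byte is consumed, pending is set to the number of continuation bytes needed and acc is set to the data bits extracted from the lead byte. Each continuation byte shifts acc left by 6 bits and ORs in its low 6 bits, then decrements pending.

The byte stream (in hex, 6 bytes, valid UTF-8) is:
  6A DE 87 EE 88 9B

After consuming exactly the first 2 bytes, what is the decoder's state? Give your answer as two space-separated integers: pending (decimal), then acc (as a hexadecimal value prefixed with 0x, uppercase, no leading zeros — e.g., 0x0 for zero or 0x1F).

Byte[0]=6A: 1-byte. pending=0, acc=0x0
Byte[1]=DE: 2-byte lead. pending=1, acc=0x1E

Answer: 1 0x1E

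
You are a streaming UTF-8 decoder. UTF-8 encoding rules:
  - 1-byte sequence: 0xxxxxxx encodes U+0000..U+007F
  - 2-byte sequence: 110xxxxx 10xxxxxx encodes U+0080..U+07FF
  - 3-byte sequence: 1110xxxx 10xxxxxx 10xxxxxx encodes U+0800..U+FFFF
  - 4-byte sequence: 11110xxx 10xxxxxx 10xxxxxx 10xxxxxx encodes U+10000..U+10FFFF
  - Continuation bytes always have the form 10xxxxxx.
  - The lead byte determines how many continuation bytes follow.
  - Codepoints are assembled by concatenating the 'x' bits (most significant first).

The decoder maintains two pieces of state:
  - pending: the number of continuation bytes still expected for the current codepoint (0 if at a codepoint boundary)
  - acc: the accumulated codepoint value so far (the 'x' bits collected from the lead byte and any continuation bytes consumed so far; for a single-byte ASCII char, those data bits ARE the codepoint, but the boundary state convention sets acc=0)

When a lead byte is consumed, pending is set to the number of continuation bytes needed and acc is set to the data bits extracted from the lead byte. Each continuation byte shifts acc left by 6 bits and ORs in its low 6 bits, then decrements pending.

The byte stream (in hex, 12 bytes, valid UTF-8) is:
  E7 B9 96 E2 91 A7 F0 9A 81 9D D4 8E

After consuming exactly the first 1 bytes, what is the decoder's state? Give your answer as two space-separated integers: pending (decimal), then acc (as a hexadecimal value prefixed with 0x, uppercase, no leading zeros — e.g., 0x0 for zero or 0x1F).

Answer: 2 0x7

Derivation:
Byte[0]=E7: 3-byte lead. pending=2, acc=0x7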